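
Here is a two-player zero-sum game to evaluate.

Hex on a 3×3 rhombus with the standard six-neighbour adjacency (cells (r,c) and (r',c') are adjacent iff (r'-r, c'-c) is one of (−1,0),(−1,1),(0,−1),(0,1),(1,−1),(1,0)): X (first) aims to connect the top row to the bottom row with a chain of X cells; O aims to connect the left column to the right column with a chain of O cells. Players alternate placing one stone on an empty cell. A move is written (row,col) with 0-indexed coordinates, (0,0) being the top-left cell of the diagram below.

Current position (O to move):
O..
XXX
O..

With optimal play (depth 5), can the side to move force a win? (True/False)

[O../XXX/O..] O move#1: (0,1):-1/OO./XXX/O..*, (0,2):-1/O.O/XXX/O.., (2,1):-1/O../XXX/OO., (2,2):-1/O../XXX/O.O
[OO./XXX/O..] X move#2: (0,2):+1/OOX/XXX/O..*, (2,1):-1/OO./XXX/OX., (2,2):-1/OO./XXX/O.X
[OOX/XXX/O..] O move#3: (2,1):-1/OOX/XXX/OO.*, (2,2):-1/OOX/XXX/O.O
[OOX/XXX/OO.] X move#4: (2,2):+1/OOX/XXX/OOX*
[OOX/XXX/OOX] end (terminal -1, O#5); searched O../XXX/O.. to 5

O winning at [O../XXX/O..]: False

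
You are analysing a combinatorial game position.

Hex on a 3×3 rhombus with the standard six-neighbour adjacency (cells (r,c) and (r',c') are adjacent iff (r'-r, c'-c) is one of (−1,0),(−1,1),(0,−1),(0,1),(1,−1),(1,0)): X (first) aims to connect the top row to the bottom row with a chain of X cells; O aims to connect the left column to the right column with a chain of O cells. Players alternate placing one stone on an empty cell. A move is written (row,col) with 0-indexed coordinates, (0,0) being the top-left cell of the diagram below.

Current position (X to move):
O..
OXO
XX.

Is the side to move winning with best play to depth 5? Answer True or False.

X winning at [O../OXO/XX.]: True

[O../OXO/XX.] X move#1: (0,1):+1/OX./OXO/XX.*, (0,2):+1/O.X/OXO/XX., (2,2):+1/O../OXO/XXX
[OX./OXO/XX.] end (terminal -1, O#2); searched O../OXO/XX. to 5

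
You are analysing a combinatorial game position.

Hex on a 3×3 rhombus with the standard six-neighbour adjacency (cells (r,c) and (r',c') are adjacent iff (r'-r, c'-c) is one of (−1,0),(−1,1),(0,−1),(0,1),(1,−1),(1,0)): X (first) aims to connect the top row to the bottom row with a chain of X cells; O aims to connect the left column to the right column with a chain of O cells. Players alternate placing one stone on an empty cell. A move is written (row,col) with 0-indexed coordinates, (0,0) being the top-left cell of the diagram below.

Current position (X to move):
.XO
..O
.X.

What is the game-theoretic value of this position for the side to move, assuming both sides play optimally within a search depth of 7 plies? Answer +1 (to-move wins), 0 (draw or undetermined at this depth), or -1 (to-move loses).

ply 1, X at .XO/..O/.X. | (0,0)=-1→XXO/..O/.X.; (1,0)=+1→.XO/X.O/.X.*; (1,1)=+1→.XO/.XO/.X.; (2,0)=+1→.XO/..O/XX.; (2,2)=-1→.XO/..O/.XX
ply 2, O at .XO/X.O/.X. | (0,0)=-1→OXO/X.O/.X.*; (1,1)=-1→.XO/XOO/.X.; (2,0)=-1→.XO/X.O/OX.; (2,2)=-1→.XO/X.O/.XO
ply 3, X at OXO/X.O/.X. | (1,1)=+1→OXO/XXO/.X.*; (2,0)=+1→OXO/X.O/XX.; (2,2)=+1→OXO/X.O/.XX
ply 4: OXO/XXO/.X. is terminal -1 (O); from .XO/..O/.X. depth 7

value(.XO/..O/.X., X) = +1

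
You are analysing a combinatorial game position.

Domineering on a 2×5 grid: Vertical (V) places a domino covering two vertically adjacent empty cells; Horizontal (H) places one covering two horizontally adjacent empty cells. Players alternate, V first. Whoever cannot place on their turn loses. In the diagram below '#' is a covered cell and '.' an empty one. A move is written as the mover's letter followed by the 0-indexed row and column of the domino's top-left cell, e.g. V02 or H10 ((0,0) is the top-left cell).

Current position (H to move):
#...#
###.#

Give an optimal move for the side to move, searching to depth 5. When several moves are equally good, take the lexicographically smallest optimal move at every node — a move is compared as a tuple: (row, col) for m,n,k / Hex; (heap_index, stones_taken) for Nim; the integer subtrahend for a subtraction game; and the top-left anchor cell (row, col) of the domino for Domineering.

H's best at [#...#/###.#]: H02

ply 1, H at #...#/###.# | H01=-1→###.#/###.#; H02=+1→#.###/###.#*
ply 2: #.###/###.# is terminal -1 (V); from #...#/###.# depth 5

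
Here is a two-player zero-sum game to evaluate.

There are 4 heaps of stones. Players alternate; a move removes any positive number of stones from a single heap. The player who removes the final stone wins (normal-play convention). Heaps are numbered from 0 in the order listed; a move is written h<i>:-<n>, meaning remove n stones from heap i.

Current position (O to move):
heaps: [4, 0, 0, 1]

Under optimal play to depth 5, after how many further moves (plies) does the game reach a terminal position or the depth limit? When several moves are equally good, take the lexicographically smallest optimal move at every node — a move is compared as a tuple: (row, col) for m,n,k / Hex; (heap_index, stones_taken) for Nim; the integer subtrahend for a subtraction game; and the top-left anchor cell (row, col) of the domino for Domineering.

PV length from [(4,0,0,1)]: 3 plies

ply 1, O at (4,0,0,1) | h0:-1=-1→(3,0,0,1); h0:-2=-1→(2,0,0,1); h0:-3=+1→(1,0,0,1)*; h0:-4=-1→(0,0,0,1); h3:-1=-1→(4,0,0,0)
ply 2, X at (1,0,0,1) | h0:-1=-1→(0,0,0,1)*; h3:-1=-1→(1,0,0,0)
ply 3, O at (0,0,0,1) | h3:-1=+1→(0,0,0,0)*
ply 4: (0,0,0,0) is terminal -1 (X); from (4,0,0,1) depth 5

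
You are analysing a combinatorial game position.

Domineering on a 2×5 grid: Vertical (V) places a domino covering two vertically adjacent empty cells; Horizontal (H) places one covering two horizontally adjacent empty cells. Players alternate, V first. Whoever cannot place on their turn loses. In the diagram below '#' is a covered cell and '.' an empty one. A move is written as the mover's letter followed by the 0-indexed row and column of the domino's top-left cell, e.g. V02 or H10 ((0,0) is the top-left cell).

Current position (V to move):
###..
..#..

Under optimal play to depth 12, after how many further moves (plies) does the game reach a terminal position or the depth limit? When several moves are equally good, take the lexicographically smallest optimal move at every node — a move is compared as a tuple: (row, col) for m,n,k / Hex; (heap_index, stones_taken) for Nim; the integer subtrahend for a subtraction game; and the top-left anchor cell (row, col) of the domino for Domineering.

p1 V@[###../..#..]: V03[####./..##.]+1* V04[###.#/..#.#]+1
p2 H@[####./..##.]: H10[####./####.]-1*
p3 V@[####./####.]: V04[#####/#####]+1*
p4 H@[#####/#####] terminal -1; root [###../..#..] d12

PV length from [###../..#..]: 3 plies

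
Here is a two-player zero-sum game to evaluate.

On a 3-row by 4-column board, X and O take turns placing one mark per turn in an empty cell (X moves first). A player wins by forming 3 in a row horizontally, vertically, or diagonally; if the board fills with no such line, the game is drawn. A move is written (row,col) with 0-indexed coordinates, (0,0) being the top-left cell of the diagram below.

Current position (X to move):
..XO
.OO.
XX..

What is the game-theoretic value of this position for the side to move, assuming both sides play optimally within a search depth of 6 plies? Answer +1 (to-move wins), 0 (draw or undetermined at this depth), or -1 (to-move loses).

value(..XO/.OO./XX.., X) = +1

[..XO/.OO./XX..] X move#1: (0,0):-1/X.XO/.OO./XX.., (0,1):-1/.XXO/.OO./XX.., (1,0):-1/..XO/XOO./XX.., (1,3):-1/..XO/.OOX/XX.., (2,2):+1/..XO/.OO./XXX.*, (2,3):-1/..XO/.OO./XX.X
[..XO/.OO./XXX.] end (terminal -1, O#2); searched ..XO/.OO./XX.. to 6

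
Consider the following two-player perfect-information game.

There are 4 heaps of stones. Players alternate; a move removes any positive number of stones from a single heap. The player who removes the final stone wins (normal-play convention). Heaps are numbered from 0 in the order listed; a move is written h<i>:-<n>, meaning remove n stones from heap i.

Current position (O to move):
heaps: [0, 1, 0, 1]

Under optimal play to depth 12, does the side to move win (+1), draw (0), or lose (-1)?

value((0,1,0,1), O) = -1

ply 1, O at (0,1,0,1) | h1:-1=-1→(0,0,0,1)*; h3:-1=-1→(0,1,0,0)
ply 2, X at (0,0,0,1) | h3:-1=+1→(0,0,0,0)*
ply 3: (0,0,0,0) is terminal -1 (O); from (0,1,0,1) depth 12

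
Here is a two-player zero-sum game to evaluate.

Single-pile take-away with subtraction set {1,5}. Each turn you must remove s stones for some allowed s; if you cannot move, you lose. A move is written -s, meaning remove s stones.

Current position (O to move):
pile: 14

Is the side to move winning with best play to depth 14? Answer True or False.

O winning at [14]: False

p1 O@[14]: -1[13]-1* -5[9]-1
p2 X@[13]: -1[12]+1* -5[8]+1
p3 O@[12]: -1[11]-1* -5[7]-1
p4 X@[11]: -1[10]+1* -5[6]+1
p5 O@[10]: -1[9]-1* -5[5]-1
p6 X@[9]: -1[8]+1* -5[4]+1
p7 O@[8]: -1[7]-1* -5[3]-1
p8 X@[7]: -1[6]+1* -5[2]+1
p9 O@[6]: -1[5]-1* -5[1]-1
p10 X@[5]: -1[4]+1* -5[0]+1
p11 O@[4]: -1[3]-1*
p12 X@[3]: -1[2]+1*
p13 O@[2]: -1[1]-1*
p14 X@[1]: -1[0]+1*
p15 O@[0] terminal -1; root [14] d14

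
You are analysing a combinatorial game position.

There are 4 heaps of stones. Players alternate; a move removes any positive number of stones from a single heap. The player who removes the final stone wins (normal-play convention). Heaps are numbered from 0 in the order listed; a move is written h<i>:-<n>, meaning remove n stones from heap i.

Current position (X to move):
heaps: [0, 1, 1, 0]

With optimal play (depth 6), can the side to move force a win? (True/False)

X winning at [(0,1,1,0)]: False

[(0,1,1,0)] X move#1: h1:-1:-1/(0,0,1,0)*, h2:-1:-1/(0,1,0,0)
[(0,0,1,0)] O move#2: h2:-1:+1/(0,0,0,0)*
[(0,0,0,0)] end (terminal -1, X#3); searched (0,1,1,0) to 6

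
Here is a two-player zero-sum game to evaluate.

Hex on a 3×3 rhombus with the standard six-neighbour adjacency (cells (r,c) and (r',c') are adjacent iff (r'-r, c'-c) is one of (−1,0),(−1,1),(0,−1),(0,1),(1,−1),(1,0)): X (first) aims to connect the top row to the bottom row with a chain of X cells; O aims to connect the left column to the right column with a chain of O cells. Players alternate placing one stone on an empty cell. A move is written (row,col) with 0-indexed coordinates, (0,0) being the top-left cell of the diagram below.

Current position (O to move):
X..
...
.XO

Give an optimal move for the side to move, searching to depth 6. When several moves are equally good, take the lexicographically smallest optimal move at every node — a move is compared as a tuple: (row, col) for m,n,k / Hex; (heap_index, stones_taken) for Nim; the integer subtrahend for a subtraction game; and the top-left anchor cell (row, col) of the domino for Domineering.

O's best at [X../.../.XO]: (1,1)

[X../.../.XO] O move#1: (0,1):-1/XO./.../.XO, (0,2):-1/X.O/.../.XO, (1,0):-1/X../O../.XO, (1,1):+1/X../.O./.XO*, (1,2):-1/X../..O/.XO, (2,0):-1/X../.../OXO
[X../.O./.XO] X move#2: (0,1):-1/XX./.O./.XO*, (0,2):-1/X.X/.O./.XO, (1,0):-1/X../XO./.XO, (1,2):-1/X../.OX/.XO, (2,0):-1/X../.O./XXO
[XX./.O./.XO] O move#3: (0,2):+1/XXO/.O./.XO*, (1,0):+1/XX./OO./.XO, (1,2):+1/XX./.OO/.XO, (2,0):+1/XX./.O./OXO
[XXO/.O./.XO] X move#4: (1,0):-1/XXO/XO./.XO*, (1,2):-1/XXO/.OX/.XO, (2,0):-1/XXO/.O./XXO
[XXO/XO./.XO] O move#5: (1,2):-1/XXO/XOO/.XO, (2,0):+1/XXO/XO./OXO*
[XXO/XO./OXO] end (terminal -1, X#6); searched X../.../.XO to 6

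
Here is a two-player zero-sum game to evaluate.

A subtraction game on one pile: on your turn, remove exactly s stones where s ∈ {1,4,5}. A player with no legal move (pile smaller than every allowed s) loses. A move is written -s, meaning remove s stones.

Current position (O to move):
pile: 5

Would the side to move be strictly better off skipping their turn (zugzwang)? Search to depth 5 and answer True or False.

[5] O move#1: -1:-1/4, -4:-1/1, -5:+1/0*
[0] end (terminal -1, X#2); searched 5 to 5
if O skipped the turn, X would face:
~ [5] X move#1: -1:-1/4, -4:-1/1, -5:+1/0*
~ [0] end (terminal -1, O#2); searched 5 to 5
compare (O): move=+1 vs pass=-1

zugzwang(5, O) = False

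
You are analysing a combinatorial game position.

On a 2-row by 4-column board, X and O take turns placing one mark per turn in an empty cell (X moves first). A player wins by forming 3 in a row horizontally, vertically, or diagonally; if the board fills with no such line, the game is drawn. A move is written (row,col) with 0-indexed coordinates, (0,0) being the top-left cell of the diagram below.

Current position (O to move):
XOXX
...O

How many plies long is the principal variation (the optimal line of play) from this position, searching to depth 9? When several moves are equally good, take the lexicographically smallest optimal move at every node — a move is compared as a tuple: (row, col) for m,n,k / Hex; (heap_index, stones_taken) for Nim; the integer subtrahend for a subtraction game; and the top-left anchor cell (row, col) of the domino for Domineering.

PV length from [XOXX/...O]: 3 plies

p1 O@[XOXX/...O]: (1,0)[XOXX/O..O]+0* (1,1)[XOXX/.O.O]+0 (1,2)[XOXX/..OO]+0
p2 X@[XOXX/O..O]: (1,1)[XOXX/OX.O]+0* (1,2)[XOXX/O.XO]+0
p3 O@[XOXX/OX.O]: (1,2)[XOXX/OXOO]+0*
p4 X@[XOXX/OXOO] terminal +0; root [XOXX/...O] d9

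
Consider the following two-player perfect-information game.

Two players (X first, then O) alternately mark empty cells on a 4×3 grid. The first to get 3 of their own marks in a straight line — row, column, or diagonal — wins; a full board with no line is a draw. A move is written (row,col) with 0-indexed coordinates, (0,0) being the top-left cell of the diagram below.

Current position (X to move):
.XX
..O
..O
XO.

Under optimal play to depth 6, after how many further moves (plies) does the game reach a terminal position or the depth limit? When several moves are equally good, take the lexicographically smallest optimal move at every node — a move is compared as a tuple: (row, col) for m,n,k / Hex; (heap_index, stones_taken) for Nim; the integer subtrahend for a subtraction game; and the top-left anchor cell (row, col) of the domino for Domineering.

PV length from [.XX/..O/..O/XO.]: 1 ply

[.XX/..O/..O/XO.] X move#1: (0,0):+1/XXX/..O/..O/XO.*, (1,0):-1/.XX/X.O/..O/XO., (1,1):-1/.XX/.XO/..O/XO., (2,0):-1/.XX/..O/X.O/XO., (2,1):-1/.XX/..O/.XO/XO., (3,2):+1/.XX/..O/..O/XOX
[XXX/..O/..O/XO.] end (terminal -1, O#2); searched .XX/..O/..O/XO. to 6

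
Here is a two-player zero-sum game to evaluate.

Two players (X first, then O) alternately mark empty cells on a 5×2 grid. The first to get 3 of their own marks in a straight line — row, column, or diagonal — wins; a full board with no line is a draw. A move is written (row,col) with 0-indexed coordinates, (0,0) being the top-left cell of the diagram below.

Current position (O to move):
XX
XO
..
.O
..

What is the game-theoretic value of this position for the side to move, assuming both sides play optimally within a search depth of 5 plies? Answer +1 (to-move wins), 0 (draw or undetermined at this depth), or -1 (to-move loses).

value(XX/XO/../.O/.., O) = +1

[XX/XO/../.O/..] O move#1: (2,0):+0/XX/XO/O./.O/.., (2,1):+1/XX/XO/.O/.O/..*, (3,0):-1/XX/XO/../OO/.., (4,0):-1/XX/XO/../.O/O., (4,1):-1/XX/XO/../.O/.O
[XX/XO/.O/.O/..] end (terminal -1, X#2); searched XX/XO/../.O/.. to 5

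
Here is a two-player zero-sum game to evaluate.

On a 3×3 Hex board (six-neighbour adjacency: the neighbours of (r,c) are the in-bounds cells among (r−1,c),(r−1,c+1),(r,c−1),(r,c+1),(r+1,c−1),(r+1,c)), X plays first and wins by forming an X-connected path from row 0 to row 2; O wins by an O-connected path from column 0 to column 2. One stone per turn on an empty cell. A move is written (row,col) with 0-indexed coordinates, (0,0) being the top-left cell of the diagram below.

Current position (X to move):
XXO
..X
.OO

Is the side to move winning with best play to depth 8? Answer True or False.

X winning at [XXO/..X/.OO]: True

ply 1, X at XXO/..X/.OO | (1,0)=-1→XXO/X.X/.OO; (1,1)=-1→XXO/.XX/.OO; (2,0)=+1→XXO/..X/XOO*
ply 2, O at XXO/..X/XOO | (1,0)=-1→XXO/O.X/XOO*; (1,1)=-1→XXO/.OX/XOO
ply 3, X at XXO/O.X/XOO | (1,1)=+1→XXO/OXX/XOO*
ply 4: XXO/OXX/XOO is terminal -1 (O); from XXO/..X/.OO depth 8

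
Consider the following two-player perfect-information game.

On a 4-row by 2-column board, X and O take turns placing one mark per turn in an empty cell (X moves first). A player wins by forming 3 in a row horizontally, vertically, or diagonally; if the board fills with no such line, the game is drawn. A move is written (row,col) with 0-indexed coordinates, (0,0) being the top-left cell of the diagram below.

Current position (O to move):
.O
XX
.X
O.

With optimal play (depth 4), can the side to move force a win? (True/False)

[.O/XX/.X/O.] O move#1: (0,0):-1/OO/XX/.X/O., (2,0):-1/.O/XX/OX/O., (3,1):+0/.O/XX/.X/OO*
[.O/XX/.X/OO] X move#2: (0,0):+0/XO/XX/.X/OO*, (2,0):+0/.O/XX/XX/OO
[XO/XX/.X/OO] O move#3: (2,0):+0/XO/XX/OX/OO*
[XO/XX/OX/OO] end (terminal +0, X#4); searched .O/XX/.X/O. to 4

O winning at [.O/XX/.X/O.]: False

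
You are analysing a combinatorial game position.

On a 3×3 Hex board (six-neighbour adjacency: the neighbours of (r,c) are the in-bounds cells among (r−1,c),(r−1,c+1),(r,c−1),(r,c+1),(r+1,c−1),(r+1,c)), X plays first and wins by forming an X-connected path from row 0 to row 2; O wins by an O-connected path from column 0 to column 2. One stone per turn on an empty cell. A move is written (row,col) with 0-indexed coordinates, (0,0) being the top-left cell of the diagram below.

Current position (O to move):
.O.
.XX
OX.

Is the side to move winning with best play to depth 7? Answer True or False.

p1 O@[.O./.XX/OX.]: (0,0)[OO./.XX/OX.]-1 (0,2)[.OO/.XX/OX.]+1* (1,0)[.O./OXX/OX.]-1 (2,2)[.O./.XX/OXO]-1
p2 X@[.OO/.XX/OX.]: (0,0)[XOO/.XX/OX.]-1* (1,0)[.OO/XXX/OX.]-1 (2,2)[.OO/.XX/OXX]-1
p3 O@[XOO/.XX/OX.]: (1,0)[XOO/OXX/OX.]+1* (2,2)[XOO/.XX/OXO]-1
p4 X@[XOO/OXX/OX.] terminal -1; root [.O./.XX/OX.] d7

O winning at [.O./.XX/OX.]: True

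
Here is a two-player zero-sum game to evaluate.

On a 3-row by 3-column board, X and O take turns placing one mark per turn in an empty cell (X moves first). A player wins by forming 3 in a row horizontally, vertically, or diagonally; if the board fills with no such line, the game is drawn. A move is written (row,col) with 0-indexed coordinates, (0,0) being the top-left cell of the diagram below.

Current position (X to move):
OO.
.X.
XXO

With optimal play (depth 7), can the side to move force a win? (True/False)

p1 X@[OO./.X./XXO]: (0,2)[OOX/.X./XXO]+1* (1,0)[OO./XX./XXO]-1 (1,2)[OO./.XX/XXO]-1
p2 O@[OOX/.X./XXO] terminal -1; root [OO./.X./XXO] d7

X winning at [OO./.X./XXO]: True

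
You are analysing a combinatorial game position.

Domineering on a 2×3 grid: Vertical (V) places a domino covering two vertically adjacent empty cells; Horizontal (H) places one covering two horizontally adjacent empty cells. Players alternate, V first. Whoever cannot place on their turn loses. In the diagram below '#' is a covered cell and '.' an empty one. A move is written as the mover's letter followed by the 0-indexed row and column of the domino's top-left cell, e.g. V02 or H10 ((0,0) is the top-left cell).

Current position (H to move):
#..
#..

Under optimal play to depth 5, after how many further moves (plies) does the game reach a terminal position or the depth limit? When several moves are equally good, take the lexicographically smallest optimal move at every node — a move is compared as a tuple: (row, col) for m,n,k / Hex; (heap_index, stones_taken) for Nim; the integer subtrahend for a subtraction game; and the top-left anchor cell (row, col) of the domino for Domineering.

ply 1, H at #../#.. | H01=+1→###/#..*; H11=+1→#../###
ply 2: ###/#.. is terminal -1 (V); from #../#.. depth 5

PV length from [#../#..]: 1 ply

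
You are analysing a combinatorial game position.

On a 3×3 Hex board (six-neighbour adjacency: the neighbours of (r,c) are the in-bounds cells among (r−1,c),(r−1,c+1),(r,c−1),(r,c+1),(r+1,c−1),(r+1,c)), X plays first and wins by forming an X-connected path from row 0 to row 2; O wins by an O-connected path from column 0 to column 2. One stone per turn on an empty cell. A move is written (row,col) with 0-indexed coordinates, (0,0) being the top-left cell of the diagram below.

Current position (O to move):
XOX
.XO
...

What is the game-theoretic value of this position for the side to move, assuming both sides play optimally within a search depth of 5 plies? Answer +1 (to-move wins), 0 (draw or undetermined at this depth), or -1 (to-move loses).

p1 O@[XOX/.XO/...]: (1,0)[XOX/OXO/...]-1* (2,0)[XOX/.XO/O..]-1 (2,1)[XOX/.XO/.O.]-1 (2,2)[XOX/.XO/..O]-1
p2 X@[XOX/OXO/...]: (2,0)[XOX/OXO/X..]+1* (2,1)[XOX/OXO/.X.]+1 (2,2)[XOX/OXO/..X]+1
p3 O@[XOX/OXO/X..] terminal -1; root [XOX/.XO/...] d5

value(XOX/.XO/..., O) = -1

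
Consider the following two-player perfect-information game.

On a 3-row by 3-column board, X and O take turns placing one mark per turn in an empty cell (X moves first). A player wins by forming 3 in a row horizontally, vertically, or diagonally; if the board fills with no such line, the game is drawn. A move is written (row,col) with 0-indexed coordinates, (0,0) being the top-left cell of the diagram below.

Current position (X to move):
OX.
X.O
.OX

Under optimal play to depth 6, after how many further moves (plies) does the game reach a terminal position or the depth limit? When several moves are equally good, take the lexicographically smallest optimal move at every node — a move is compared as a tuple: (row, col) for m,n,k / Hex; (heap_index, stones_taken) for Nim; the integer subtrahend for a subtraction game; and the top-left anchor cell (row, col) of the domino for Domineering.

p1 X@[OX./X.O/.OX]: (0,2)[OXX/X.O/.OX]+0* (1,1)[OX./XXO/.OX]+0 (2,0)[OX./X.O/XOX]+0
p2 O@[OXX/X.O/.OX]: (1,1)[OXX/XOO/.OX]+0* (2,0)[OXX/X.O/OOX]+0
p3 X@[OXX/XOO/.OX]: (2,0)[OXX/XOO/XOX]+0*
p4 O@[OXX/XOO/XOX] terminal +0; root [OX./X.O/.OX] d6

PV length from [OX./X.O/.OX]: 3 plies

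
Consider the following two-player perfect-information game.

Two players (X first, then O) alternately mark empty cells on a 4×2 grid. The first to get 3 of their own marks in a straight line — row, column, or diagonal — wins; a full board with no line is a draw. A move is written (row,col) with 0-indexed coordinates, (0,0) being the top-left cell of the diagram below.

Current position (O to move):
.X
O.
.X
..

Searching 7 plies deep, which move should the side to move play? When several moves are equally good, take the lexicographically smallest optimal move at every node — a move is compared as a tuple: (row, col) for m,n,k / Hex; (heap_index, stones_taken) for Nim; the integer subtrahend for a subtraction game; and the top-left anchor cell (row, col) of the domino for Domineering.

[.X/O./.X/..] O move#1: (0,0):-1/OX/O./.X/.., (1,1):+0/.X/OO/.X/..*, (2,0):-1/.X/O./OX/.., (3,0):-1/.X/O./.X/O., (3,1):-1/.X/O./.X/.O
[.X/OO/.X/..] X move#2: (0,0):+0/XX/OO/.X/..*, (2,0):+0/.X/OO/XX/.., (3,0):+0/.X/OO/.X/X., (3,1):-1/.X/OO/.X/.X
[XX/OO/.X/..] O move#3: (2,0):+0/XX/OO/OX/..*, (3,0):+0/XX/OO/.X/O., (3,1):+0/XX/OO/.X/.O
[XX/OO/OX/..] X move#4: (3,0):+0/XX/OO/OX/X.*, (3,1):-1/XX/OO/OX/.X
[XX/OO/OX/X.] O move#5: (3,1):+0/XX/OO/OX/XO*
[XX/OO/OX/XO] end (terminal +0, X#6); searched .X/O./.X/.. to 7

O's best at [.X/O./.X/..]: (1,1)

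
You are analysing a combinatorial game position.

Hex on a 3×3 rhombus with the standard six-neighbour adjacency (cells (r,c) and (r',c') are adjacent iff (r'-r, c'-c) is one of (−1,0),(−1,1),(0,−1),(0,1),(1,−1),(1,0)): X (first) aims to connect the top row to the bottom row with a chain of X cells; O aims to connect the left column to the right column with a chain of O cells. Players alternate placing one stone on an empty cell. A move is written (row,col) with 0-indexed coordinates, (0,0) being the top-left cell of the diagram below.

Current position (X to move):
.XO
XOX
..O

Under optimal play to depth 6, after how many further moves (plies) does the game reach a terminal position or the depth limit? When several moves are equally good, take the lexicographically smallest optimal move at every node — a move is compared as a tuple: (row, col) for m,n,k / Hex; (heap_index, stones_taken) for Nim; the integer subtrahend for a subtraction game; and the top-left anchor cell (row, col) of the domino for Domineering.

ply 1, X at .XO/XOX/..O | (0,0)=-1→XXO/XOX/..O; (2,0)=+1→.XO/XOX/X.O*; (2,1)=-1→.XO/XOX/.XO
ply 2: .XO/XOX/X.O is terminal -1 (O); from .XO/XOX/..O depth 6

PV length from [.XO/XOX/..O]: 1 ply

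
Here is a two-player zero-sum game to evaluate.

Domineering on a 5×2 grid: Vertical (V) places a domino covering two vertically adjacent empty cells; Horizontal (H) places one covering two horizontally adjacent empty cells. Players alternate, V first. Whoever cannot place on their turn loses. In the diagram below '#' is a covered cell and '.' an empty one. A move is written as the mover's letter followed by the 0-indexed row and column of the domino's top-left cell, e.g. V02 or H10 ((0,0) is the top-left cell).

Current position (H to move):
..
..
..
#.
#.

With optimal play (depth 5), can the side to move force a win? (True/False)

H winning at [../../../#./#.]: True

ply 1, H at ../../../#./#. | H00=-1→##/../../#./#.; H10=+1→../##/../#./#.*; H20=-1→../../##/#./#.
ply 2, V at ../##/../#./#. | V21=-1→../##/.#/##/#.*; V31=-1→../##/../##/##
ply 3, H at ../##/.#/##/#. | H00=+1→##/##/.#/##/#.*
ply 4: ##/##/.#/##/#. is terminal -1 (V); from ../../../#./#. depth 5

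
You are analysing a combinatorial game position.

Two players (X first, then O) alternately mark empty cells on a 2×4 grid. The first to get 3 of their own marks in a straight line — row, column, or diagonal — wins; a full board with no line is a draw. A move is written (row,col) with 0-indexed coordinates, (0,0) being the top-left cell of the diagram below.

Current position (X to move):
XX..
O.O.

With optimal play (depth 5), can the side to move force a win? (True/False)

ply 1, X at XX../O.O. | (0,2)=+1→XXX./O.O.*; (0,3)=-1→XX.X/O.O.; (1,1)=+0→XX../OXO.; (1,3)=-1→XX../O.OX
ply 2: XXX./O.O. is terminal -1 (O); from XX../O.O. depth 5

X winning at [XX../O.O.]: True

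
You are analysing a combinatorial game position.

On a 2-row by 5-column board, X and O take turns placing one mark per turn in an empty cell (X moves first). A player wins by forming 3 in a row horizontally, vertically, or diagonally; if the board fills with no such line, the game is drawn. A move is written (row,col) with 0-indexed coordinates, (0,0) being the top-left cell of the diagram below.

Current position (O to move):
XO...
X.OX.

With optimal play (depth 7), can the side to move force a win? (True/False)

p1 O@[XO.../X.OX.]: (0,2)[XOO../X.OX.]+0* (0,3)[XO.O./X.OX.]+0 (0,4)[XO..O/X.OX.]+0 (1,1)[XO.../XOOX.]+0 (1,4)[XO.../X.OXO]+0
p2 X@[XOO../X.OX.]: (0,3)[XOOX./X.OX.]+0* (0,4)[XOO.X/X.OX.]-1 (1,1)[XOO../XXOX.]-1 (1,4)[XOO../X.OXX]-1
p3 O@[XOOX./X.OX.]: (0,4)[XOOXO/X.OX.]+0* (1,1)[XOOX./XOOX.]+0 (1,4)[XOOX./X.OXO]+0
p4 X@[XOOXO/X.OX.]: (1,1)[XOOXO/XXOX.]+0* (1,4)[XOOXO/X.OXX]+0
p5 O@[XOOXO/XXOX.]: (1,4)[XOOXO/XXOXO]+0*
p6 X@[XOOXO/XXOXO] terminal +0; root [XO.../X.OX.] d7

O winning at [XO.../X.OX.]: False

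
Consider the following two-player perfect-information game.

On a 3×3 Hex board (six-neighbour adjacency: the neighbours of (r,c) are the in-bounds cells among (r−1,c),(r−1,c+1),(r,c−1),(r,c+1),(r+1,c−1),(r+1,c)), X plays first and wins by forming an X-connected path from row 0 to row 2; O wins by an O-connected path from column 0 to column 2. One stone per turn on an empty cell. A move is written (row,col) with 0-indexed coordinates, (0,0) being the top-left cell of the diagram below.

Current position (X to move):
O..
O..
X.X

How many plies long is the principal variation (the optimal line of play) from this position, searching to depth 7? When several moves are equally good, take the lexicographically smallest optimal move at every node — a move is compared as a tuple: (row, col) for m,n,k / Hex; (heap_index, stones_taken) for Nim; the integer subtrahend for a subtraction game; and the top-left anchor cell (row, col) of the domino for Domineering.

PV length from [O../O../X.X]: 3 plies

p1 X@[O../O../X.X]: (0,1)[OX./O../X.X]-1 (0,2)[O.X/O../X.X]+1* (1,1)[O../OX./X.X]+1 (1,2)[O../O.X/X.X]-1 (2,1)[O../O../XXX]-1
p2 O@[O.X/O../X.X]: (0,1)[OOX/O../X.X]-1* (1,1)[O.X/OO./X.X]-1 (1,2)[O.X/O.O/X.X]-1 (2,1)[O.X/O../XOX]-1
p3 X@[OOX/O../X.X]: (1,1)[OOX/OX./X.X]+1* (1,2)[OOX/O.X/X.X]+1 (2,1)[OOX/O../XXX]+1
p4 O@[OOX/OX./X.X] terminal -1; root [O../O../X.X] d7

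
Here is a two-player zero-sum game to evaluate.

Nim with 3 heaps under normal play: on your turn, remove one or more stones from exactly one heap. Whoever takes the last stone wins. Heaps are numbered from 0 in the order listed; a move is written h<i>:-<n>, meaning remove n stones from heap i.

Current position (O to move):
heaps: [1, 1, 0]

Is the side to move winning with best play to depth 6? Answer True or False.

ply 1, O at (1,1,0) | h0:-1=-1→(0,1,0)*; h1:-1=-1→(1,0,0)
ply 2, X at (0,1,0) | h1:-1=+1→(0,0,0)*
ply 3: (0,0,0) is terminal -1 (O); from (1,1,0) depth 6

O winning at [(1,1,0)]: False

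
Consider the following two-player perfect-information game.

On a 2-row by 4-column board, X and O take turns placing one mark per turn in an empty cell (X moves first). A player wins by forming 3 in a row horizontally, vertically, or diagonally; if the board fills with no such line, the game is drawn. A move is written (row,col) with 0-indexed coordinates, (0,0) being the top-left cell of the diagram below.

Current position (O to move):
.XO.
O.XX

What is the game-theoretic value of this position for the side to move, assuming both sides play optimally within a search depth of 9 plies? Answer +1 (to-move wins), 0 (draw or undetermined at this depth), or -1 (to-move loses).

[.XO./O.XX] O move#1: (0,0):-1/OXO./O.XX, (0,3):-1/.XOO/O.XX, (1,1):+0/.XO./OOXX*
[.XO./OOXX] X move#2: (0,0):+0/XXO./OOXX*, (0,3):+0/.XOX/OOXX
[XXO./OOXX] O move#3: (0,3):+0/XXOO/OOXX*
[XXOO/OOXX] end (terminal +0, X#4); searched .XO./O.XX to 9

value(.XO./O.XX, O) = 0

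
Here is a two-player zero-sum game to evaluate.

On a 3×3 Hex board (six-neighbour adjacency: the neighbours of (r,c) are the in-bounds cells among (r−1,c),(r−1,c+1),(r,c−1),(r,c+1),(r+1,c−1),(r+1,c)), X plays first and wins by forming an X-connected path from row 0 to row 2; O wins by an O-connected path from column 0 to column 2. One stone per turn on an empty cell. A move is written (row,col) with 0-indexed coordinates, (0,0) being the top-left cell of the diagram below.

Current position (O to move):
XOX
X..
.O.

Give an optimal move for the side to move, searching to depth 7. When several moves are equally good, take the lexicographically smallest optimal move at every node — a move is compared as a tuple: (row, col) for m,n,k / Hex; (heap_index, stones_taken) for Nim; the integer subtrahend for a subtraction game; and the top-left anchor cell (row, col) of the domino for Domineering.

p1 O@[XOX/X../.O.]: (1,1)[XOX/XO./.O.]-1 (1,2)[XOX/X.O/.O.]-1 (2,0)[XOX/X../OO.]+1* (2,2)[XOX/X../.OO]-1
p2 X@[XOX/X../OO.]: (1,1)[XOX/XX./OO.]-1* (1,2)[XOX/X.X/OO.]-1 (2,2)[XOX/X../OOX]-1
p3 O@[XOX/XX./OO.]: (1,2)[XOX/XXO/OO.]+1* (2,2)[XOX/XX./OOO]+1
p4 X@[XOX/XXO/OO.] terminal -1; root [XOX/X../.O.] d7

O's best at [XOX/X../.O.]: (2,0)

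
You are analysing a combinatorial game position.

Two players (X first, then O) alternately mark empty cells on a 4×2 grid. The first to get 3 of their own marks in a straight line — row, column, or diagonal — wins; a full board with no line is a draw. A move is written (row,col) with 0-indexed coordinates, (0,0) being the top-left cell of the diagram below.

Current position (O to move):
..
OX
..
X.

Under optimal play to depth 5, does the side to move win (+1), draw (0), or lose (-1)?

[../OX/../X.] O move#1: (0,0):+0/O./OX/../X.*, (0,1):+0/.O/OX/../X., (2,0):+0/../OX/O./X., (2,1):+0/../OX/.O/X., (3,1):+0/../OX/../XO
[O./OX/../X.] X move#2: (0,1):-1/OX/OX/../X., (2,0):+0/O./OX/X./X.*, (2,1):-1/O./OX/.X/X., (3,1):-1/O./OX/../XX
[O./OX/X./X.] O move#3: (0,1):+0/OO/OX/X./X.*, (2,1):+0/O./OX/XO/X., (3,1):+0/O./OX/X./XO
[OO/OX/X./X.] X move#4: (2,1):+0/OO/OX/XX/X.*, (3,1):+0/OO/OX/X./XX
[OO/OX/XX/X.] O move#5: (3,1):+0/OO/OX/XX/XO*
[OO/OX/XX/XO] end (terminal +0, X#6); searched ../OX/../X. to 5

value(../OX/../X., O) = 0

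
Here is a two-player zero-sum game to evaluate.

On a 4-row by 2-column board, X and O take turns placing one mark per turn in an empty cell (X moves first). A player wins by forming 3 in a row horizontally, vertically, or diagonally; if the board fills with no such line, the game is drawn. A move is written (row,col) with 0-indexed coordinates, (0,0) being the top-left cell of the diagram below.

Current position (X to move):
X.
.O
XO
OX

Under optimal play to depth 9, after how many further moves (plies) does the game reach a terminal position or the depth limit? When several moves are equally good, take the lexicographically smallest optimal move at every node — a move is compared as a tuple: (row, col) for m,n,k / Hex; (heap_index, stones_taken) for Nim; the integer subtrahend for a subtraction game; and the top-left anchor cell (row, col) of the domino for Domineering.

[X./.O/XO/OX] X move#1: (0,1):+0/XX/.O/XO/OX, (1,0):+1/X./XO/XO/OX*
[X./XO/XO/OX] end (terminal -1, O#2); searched X./.O/XO/OX to 9

PV length from [X./.O/XO/OX]: 1 ply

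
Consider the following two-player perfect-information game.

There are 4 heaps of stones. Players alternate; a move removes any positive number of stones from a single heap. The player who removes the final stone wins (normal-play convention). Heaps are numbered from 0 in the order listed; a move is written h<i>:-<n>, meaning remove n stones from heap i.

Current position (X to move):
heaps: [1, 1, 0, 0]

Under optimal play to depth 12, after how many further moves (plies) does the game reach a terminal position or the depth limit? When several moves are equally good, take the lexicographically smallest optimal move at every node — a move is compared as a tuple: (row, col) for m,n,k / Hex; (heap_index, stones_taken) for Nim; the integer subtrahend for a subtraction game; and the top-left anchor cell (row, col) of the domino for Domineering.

ply 1, X at (1,1,0,0) | h0:-1=-1→(0,1,0,0)*; h1:-1=-1→(1,0,0,0)
ply 2, O at (0,1,0,0) | h1:-1=+1→(0,0,0,0)*
ply 3: (0,0,0,0) is terminal -1 (X); from (1,1,0,0) depth 12

PV length from [(1,1,0,0)]: 2 plies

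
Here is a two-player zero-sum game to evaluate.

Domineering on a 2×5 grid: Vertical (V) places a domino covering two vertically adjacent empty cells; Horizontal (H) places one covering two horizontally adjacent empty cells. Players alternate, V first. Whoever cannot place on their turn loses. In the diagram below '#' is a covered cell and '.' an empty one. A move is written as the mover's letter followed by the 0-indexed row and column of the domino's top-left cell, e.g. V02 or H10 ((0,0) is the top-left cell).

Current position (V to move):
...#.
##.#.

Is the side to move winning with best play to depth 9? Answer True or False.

[...#./##.#.] V move#1: V02:+1/..##./####.*, V04:-1/...##/##.##
[..##./####.] H move#2: H00:-1/####./####.*
[####./####.] V move#3: V04:+1/#####/#####*
[#####/#####] end (terminal -1, H#4); searched ...#./##.#. to 9

V winning at [...#./##.#.]: True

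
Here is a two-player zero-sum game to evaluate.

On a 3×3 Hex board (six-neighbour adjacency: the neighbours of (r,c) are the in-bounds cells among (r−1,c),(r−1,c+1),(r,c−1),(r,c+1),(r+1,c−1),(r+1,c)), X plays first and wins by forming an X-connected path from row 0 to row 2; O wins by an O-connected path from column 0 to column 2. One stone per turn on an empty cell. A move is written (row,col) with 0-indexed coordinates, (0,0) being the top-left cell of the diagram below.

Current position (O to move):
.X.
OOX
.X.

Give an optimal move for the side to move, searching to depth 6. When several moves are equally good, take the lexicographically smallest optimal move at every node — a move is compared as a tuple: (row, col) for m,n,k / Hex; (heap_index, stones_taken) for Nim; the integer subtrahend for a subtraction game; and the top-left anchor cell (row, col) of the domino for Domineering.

ply 1, O at .X./OOX/.X. | (0,0)=-1→OX./OOX/.X.; (0,2)=+1→.XO/OOX/.X.*; (2,0)=-1→.X./OOX/OX.; (2,2)=-1→.X./OOX/.XO
ply 2: .XO/OOX/.X. is terminal -1 (X); from .X./OOX/.X. depth 6

O's best at [.X./OOX/.X.]: (0,2)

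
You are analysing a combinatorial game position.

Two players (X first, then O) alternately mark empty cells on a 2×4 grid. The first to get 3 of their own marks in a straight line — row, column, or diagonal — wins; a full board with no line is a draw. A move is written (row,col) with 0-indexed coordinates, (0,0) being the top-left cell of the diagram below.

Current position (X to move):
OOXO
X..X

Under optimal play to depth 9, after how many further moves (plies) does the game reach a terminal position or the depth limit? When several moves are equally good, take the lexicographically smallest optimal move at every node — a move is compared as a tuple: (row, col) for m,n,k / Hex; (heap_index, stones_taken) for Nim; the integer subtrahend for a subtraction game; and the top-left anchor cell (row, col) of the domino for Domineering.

PV length from [OOXO/X..X]: 2 plies

[OOXO/X..X] X move#1: (1,1):+0/OOXO/XX.X*, (1,2):+0/OOXO/X.XX
[OOXO/XX.X] O move#2: (1,2):+0/OOXO/XXOX*
[OOXO/XXOX] end (terminal +0, X#3); searched OOXO/X..X to 9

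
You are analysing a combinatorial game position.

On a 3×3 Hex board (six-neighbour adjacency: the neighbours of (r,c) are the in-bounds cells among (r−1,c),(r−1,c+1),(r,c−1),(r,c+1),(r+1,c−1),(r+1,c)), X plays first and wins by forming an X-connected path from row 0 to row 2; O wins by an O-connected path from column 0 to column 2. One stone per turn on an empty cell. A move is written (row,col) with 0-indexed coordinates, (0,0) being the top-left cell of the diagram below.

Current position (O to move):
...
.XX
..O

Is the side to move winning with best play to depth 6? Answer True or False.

O winning at [.../.XX/..O]: False

p1 O@[.../.XX/..O]: (0,0)[O../.XX/..O]-1* (0,1)[.O./.XX/..O]-1 (0,2)[..O/.XX/..O]-1 (1,0)[.../OXX/..O]-1 (2,0)[.../.XX/O.O]-1 (2,1)[.../.XX/.OO]-1
p2 X@[O../.XX/..O]: (0,1)[OX./.XX/..O]+1* (0,2)[O.X/.XX/..O]+1 (1,0)[O../XXX/..O]+1 (2,0)[O../.XX/X.O]+1 (2,1)[O../.XX/.XO]+1
p3 O@[OX./.XX/..O]: (0,2)[OXO/.XX/..O]-1* (1,0)[OX./OXX/..O]-1 (2,0)[OX./.XX/O.O]-1 (2,1)[OX./.XX/.OO]-1
p4 X@[OXO/.XX/..O]: (1,0)[OXO/XXX/..O]+1* (2,0)[OXO/.XX/X.O]+1 (2,1)[OXO/.XX/.XO]+1
p5 O@[OXO/XXX/..O]: (2,0)[OXO/XXX/O.O]-1* (2,1)[OXO/XXX/.OO]-1
p6 X@[OXO/XXX/O.O]: (2,1)[OXO/XXX/OXO]+1*
p7 O@[OXO/XXX/OXO] terminal -1; root [.../.XX/..O] d6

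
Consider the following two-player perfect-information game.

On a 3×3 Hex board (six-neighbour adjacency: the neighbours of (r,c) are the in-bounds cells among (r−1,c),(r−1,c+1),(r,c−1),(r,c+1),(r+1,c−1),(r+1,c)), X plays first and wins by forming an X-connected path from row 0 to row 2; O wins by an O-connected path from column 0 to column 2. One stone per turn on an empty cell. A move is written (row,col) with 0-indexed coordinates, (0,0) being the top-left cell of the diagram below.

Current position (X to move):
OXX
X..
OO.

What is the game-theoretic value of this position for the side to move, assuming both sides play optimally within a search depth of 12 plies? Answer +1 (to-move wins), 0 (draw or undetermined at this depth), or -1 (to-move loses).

value(OXX/X../OO., X) = -1

ply 1, X at OXX/X../OO. | (1,1)=-1→OXX/XX./OO.*; (1,2)=-1→OXX/X.X/OO.; (2,2)=-1→OXX/X../OOX
ply 2, O at OXX/XX./OO. | (1,2)=+1→OXX/XXO/OO.*; (2,2)=+1→OXX/XX./OOO
ply 3: OXX/XXO/OO. is terminal -1 (X); from OXX/X../OO. depth 12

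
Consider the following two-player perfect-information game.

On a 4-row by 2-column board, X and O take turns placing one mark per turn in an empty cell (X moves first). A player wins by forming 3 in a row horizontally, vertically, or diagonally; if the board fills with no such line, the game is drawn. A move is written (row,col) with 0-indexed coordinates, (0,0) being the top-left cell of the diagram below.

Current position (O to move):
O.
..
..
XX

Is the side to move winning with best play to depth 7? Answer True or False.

[O./../../XX] O move#1: (0,1):+0/OO/../../XX*, (1,0):+0/O./O./../XX, (1,1):+0/O./.O/../XX, (2,0):+0/O./../O./XX, (2,1):+0/O./../.O/XX
[OO/../../XX] X move#2: (1,0):+0/OO/X./../XX*, (1,1):+0/OO/.X/../XX, (2,0):+0/OO/../X./XX, (2,1):+0/OO/../.X/XX
[OO/X./../XX] O move#3: (1,1):-1/OO/XO/../XX, (2,0):+0/OO/X./O./XX*, (2,1):-1/OO/X./.O/XX
[OO/X./O./XX] X move#4: (1,1):+0/OO/XX/O./XX*, (2,1):+0/OO/X./OX/XX
[OO/XX/O./XX] O move#5: (2,1):+0/OO/XX/OO/XX*
[OO/XX/OO/XX] end (terminal +0, X#6); searched O./../../XX to 7

O winning at [O./../../XX]: False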